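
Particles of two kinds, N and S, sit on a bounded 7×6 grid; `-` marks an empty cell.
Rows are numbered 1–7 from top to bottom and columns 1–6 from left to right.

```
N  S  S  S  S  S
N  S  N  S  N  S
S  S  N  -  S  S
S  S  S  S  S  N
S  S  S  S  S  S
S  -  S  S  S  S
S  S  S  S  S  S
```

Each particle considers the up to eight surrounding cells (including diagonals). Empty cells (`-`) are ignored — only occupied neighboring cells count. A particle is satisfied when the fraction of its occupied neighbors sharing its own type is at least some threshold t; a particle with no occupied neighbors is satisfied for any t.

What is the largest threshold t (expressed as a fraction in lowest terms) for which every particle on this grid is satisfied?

0/1

Row 1: (1,1)N 1/3 · (1,2)S 2/5 · (1,3)S 4/5 · (1,4)S 3/5 · (1,5)S 4/5 · (1,6)S 2/3
Row 2: (2,1)N 1/5 · (2,2)S 4/8 · (2,3)N 1/7 · (2,4)S 4/7 · (2,5)N 0/7 · (2,6)S 4/5
Row 3: (3,1)S 4/5 · (3,2)S 5/8 · (3,3)N 1/7 · (3,5)S 5/7 · (3,6)S 3/5
Row 4: (4,1)S 5/5 · (4,2)S 7/8 · (4,3)S 6/7 · (4,4)S 6/7 · (4,5)S 6/7 · (4,6)N 0/5
Row 5: (5,1)S 4/4 · (5,2)S 7/7 · (5,3)S 7/7 · (5,4)S 8/8 · (5,5)S 7/8 · (5,6)S 4/5
Row 6: (6,1)S 4/4 · (6,3)S 7/7 · (6,4)S 8/8 · (6,5)S 8/8 · (6,6)S 5/5
Row 7: (7,1)S 2/2 · (7,2)S 4/4 · (7,3)S 4/4 · (7,4)S 5/5 · (7,5)S 5/5 · (7,6)S 3/3
The smallest same-type fraction is 0/7 at (2,5), which reduces to 0/1. Any threshold above that leaves this particle unsatisfied.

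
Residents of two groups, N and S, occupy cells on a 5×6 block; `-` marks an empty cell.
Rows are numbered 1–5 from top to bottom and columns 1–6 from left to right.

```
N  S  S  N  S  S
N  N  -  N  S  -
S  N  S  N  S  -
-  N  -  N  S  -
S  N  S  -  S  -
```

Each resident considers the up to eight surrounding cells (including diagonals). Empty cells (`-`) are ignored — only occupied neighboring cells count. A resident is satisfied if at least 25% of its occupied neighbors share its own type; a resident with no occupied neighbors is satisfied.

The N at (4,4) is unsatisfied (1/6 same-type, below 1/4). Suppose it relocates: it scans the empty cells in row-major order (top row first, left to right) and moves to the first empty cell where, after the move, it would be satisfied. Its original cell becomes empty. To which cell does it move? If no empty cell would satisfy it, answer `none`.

(2,3)

Vacating (4,4). Empty cells in order:
  (2,3): 5/8 same-type → satisfied — stop here.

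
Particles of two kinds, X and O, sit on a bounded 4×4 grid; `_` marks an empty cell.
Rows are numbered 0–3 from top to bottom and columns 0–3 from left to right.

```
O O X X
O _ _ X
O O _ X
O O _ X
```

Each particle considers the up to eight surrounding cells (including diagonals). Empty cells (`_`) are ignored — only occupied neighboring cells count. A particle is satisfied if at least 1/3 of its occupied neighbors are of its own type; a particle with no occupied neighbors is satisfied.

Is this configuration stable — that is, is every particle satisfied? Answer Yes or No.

(0,0)O 2/2 ✓
(0,1)O 2/3 ✓
(0,2)X 2/3 ✓
(0,3)X 2/2 ✓
(1,0)O 4/4 ✓
(1,3)X 3/3 ✓
(2,0)O 4/4 ✓
(2,1)O 4/4 ✓
(2,3)X 2/2 ✓
(3,0)O 3/3 ✓
(3,1)O 3/3 ✓
(3,3)X 1/1 ✓
All meet the threshold, so the configuration is stable.

Yes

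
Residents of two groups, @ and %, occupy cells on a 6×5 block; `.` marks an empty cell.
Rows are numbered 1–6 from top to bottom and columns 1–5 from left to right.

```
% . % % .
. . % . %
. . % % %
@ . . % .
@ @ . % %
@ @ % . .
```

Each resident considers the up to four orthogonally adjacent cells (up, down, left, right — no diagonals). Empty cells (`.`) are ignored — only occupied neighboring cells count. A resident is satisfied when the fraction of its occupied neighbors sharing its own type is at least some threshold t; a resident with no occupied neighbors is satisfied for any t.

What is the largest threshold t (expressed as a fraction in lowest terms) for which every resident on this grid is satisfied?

Row 1: (1,1)% — no occupied neighbors · (1,3)% 2/2 · (1,4)% 1/1
Row 2: (2,3)% 2/2 · (2,5)% 1/1
Row 3: (3,3)% 2/2 · (3,4)% 3/3 · (3,5)% 2/2
Row 4: (4,1)@ 1/1 · (4,4)% 2/2
Row 5: (5,1)@ 3/3 · (5,2)@ 2/2 · (5,4)% 2/2 · (5,5)% 1/1
Row 6: (6,1)@ 2/2 · (6,2)@ 2/3 · (6,3)% 0/1
The smallest same-type fraction is 0/1 at (6,3), which reduces to 0/1. Any threshold above that leaves this resident unsatisfied.

0/1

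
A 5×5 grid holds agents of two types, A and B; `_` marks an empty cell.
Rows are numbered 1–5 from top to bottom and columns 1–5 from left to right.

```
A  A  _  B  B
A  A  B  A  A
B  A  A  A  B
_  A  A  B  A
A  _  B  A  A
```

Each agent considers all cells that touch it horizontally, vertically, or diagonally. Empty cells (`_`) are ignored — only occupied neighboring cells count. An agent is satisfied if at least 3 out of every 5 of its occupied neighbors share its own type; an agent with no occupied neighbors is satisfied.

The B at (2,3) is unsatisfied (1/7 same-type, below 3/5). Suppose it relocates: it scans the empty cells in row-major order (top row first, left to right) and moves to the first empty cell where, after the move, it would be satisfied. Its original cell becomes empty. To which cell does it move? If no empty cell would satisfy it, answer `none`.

Vacating (2,3). Empty cells in order:
  (1,3): 1/4 same-type → still unsatisfied.
  (4,1): 1/4 same-type → still unsatisfied.
  (5,2): 1/4 same-type → still unsatisfied.

none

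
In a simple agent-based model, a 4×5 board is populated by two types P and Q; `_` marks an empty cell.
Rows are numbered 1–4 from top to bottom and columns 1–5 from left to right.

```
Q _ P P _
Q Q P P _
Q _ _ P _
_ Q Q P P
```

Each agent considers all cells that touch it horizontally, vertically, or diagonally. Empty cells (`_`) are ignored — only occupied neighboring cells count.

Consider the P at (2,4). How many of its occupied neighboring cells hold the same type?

4

Occupied neighbors of (2,4): (1,3)=P, (1,4)=P, (2,3)=P, (3,4)=P.
Same type (P): 4 of 4.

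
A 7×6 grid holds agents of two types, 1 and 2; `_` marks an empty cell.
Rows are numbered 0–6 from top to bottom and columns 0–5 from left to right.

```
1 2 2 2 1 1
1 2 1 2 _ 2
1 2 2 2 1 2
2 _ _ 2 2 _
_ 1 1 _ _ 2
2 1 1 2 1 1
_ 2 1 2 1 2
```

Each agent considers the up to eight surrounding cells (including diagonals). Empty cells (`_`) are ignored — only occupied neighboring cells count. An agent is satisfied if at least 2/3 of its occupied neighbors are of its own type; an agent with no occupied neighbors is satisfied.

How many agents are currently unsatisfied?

Row 0: (0,0)1 1/3 unhappy · (0,1)2 2/5 unhappy · (0,2)2 4/5 ok · (0,3)2 2/4 unhappy · (0,4)1 1/4 unhappy · (0,5)1 1/2 unhappy
Row 1: (1,0)1 2/5 unhappy · (1,1)2 4/8 unhappy · (1,2)1 0/8 unhappy · (1,3)2 4/7 unhappy · (1,5)2 1/4 unhappy
Row 2: (2,0)1 1/4 unhappy · (2,1)2 3/6 unhappy · (2,2)2 5/6 ok · (2,3)2 4/6 ok · (2,4)1 0/6 unhappy · (2,5)2 2/3 ok
Row 3: (3,0)2 1/3 unhappy · (3,3)2 3/5 unhappy · (3,4)2 4/5 ok
Row 4: (4,1)1 3/5 unhappy · (4,2)1 3/5 unhappy · (4,5)2 1/3 unhappy
Row 5: (5,0)2 1/3 unhappy · (5,1)1 4/6 ok · (5,2)1 4/7 unhappy · (5,3)2 1/6 unhappy · (5,4)1 2/6 unhappy · (5,5)1 2/4 unhappy
Row 6: (6,1)2 1/4 unhappy · (6,2)1 2/5 unhappy · (6,3)2 1/5 unhappy · (6,4)1 2/5 unhappy · (6,5)2 0/3 unhappy
Unsatisfied: (0,0), (0,1), (0,3), (0,4), (0,5), (1,0), (1,1), (1,2), (1,3), (1,5), (2,0), (2,1), (2,4), (3,0), (3,3), (4,1), (4,2), (4,5), (5,0), (5,2), (5,3), (5,4), (5,5), (6,1), (6,2), (6,3), (6,4), (6,5) — 28 in total.

28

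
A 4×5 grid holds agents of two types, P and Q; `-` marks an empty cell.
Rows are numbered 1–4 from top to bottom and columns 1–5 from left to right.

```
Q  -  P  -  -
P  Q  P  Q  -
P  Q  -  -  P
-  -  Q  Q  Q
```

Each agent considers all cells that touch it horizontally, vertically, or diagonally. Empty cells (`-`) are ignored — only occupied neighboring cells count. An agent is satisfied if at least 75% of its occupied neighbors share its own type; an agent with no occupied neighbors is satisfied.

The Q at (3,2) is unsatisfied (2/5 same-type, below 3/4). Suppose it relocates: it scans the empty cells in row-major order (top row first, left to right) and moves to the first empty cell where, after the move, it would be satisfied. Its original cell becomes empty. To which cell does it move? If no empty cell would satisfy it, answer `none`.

Vacating (3,2). Empty cells in order:
  (1,2): 2/5 same-type → still unsatisfied.
  (1,4): 1/3 same-type → still unsatisfied.
  (1,5): 1/1 same-type → satisfied — stop here.

(1,5)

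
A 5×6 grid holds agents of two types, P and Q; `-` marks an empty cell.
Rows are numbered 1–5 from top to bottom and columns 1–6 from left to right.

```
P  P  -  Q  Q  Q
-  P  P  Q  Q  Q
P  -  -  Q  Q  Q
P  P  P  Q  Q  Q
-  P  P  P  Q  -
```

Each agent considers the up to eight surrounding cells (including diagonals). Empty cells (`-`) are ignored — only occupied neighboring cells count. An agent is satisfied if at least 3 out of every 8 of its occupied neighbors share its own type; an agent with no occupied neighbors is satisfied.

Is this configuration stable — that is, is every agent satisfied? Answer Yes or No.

Yes

Row 1: (1,1)P 2/2 satisfied · (1,2)P 3/3 satisfied · (1,4)Q 3/4 satisfied · (1,5)Q 5/5 satisfied · (1,6)Q 3/3 satisfied
Row 2: (2,2)P 4/4 satisfied · (2,3)P 2/5 satisfied · (2,4)Q 5/6 satisfied · (2,5)Q 8/8 satisfied · (2,6)Q 5/5 satisfied
Row 3: (3,1)P 3/3 satisfied · (3,4)Q 5/7 satisfied · (3,5)Q 8/8 satisfied · (3,6)Q 5/5 satisfied
Row 4: (4,1)P 3/3 satisfied · (4,2)P 5/5 satisfied · (4,3)P 4/6 satisfied · (4,4)Q 4/7 satisfied · (4,5)Q 6/7 satisfied · (4,6)Q 4/4 satisfied
Row 5: (5,2)P 4/4 satisfied · (5,3)P 4/5 satisfied · (5,4)P 2/5 satisfied · (5,5)Q 3/4 satisfied
All meet the threshold, so the configuration is stable.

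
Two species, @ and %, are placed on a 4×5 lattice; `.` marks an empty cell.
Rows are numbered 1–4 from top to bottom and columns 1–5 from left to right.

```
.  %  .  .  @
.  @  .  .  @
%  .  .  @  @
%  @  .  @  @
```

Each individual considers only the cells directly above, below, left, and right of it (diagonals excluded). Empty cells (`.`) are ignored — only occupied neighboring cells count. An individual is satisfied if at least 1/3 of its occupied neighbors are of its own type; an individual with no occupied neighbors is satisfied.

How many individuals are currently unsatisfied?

Row 1: (1,2)% 0/1 not · (1,5)@ 1/1 satisfied
Row 2: (2,2)@ 0/1 not · (2,5)@ 2/2 satisfied
Row 3: (3,1)% 1/1 satisfied · (3,4)@ 2/2 satisfied · (3,5)@ 3/3 satisfied
Row 4: (4,1)% 1/2 satisfied · (4,2)@ 0/1 not · (4,4)@ 2/2 satisfied · (4,5)@ 2/2 satisfied
Unsatisfied: (1,2), (2,2), (4,2) — 3 in total.

3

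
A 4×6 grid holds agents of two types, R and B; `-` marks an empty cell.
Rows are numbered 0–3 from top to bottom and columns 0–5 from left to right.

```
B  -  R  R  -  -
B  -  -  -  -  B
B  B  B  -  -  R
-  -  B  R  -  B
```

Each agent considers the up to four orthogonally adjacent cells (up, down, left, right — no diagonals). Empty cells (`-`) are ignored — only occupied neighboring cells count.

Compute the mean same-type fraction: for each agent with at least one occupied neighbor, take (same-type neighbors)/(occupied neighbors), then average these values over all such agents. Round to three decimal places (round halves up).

Row 0: (0,0)B 1/1 · (0,2)R 1/1 · (0,3)R 1/1
Row 1: (1,0)B 2/2 · (1,5)B 0/1
Row 2: (2,0)B 2/2 · (2,1)B 2/2 · (2,2)B 2/2 · (2,5)R 0/2
Row 3: (3,2)B 1/2 · (3,3)R 0/1 · (3,5)B 0/1
Sum over 12 agents: 1/1 + 1/1 + 1/1 + 2/2 + 0/1 + 2/2 + 2/2 + 2/2 + 0/2 + 1/2 + 0/1 + 0/1 = 15/2; mean = 15/2 ÷ 12 = 5/8 = 0.625 → 0.625.

0.625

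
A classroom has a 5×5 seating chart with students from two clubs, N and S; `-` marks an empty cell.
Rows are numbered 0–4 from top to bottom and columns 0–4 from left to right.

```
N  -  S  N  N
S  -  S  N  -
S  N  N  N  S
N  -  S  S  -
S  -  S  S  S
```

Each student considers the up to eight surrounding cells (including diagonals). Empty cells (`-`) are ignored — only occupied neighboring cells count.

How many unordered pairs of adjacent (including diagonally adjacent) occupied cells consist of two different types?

Scan each occupied cell's neighbors to the right and below (and the two forward diagonals) so each pair is counted once.
From row 0: 4 unlike of 8 pairs (running 4/8).
From row 1: 6 unlike of 9 pairs (running 10/17).
From row 2: 8 unlike of 12 pairs (running 18/29).
From row 3: 1 unlike of 7 pairs (running 19/36).
From row 4: 0 unlike of 2 pairs (running 19/38).
Total adjacent occupied pairs: 38; unlike-type pairs: 19.

19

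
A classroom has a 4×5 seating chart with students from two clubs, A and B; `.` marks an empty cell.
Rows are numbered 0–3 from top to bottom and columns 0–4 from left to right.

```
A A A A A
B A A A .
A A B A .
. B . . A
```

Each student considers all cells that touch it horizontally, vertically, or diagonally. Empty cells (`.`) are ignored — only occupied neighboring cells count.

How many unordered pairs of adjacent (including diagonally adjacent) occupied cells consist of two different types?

12

Scan each occupied cell's neighbors to the right and below (and the two forward diagonals) so each pair is counted once.
Row 0: A(0,0)–A(0,1)= A(0,0)–B(1,0)≠ A(0,0)–A(1,1)= A(0,1)–A(0,2)= A(0,1)–A(1,1)= A(0,1)–A(1,2)= A(0,1)–B(1,0)≠ A(0,2)–A(0,3)= A(0,2)–A(1,2)= A(0,2)–A(1,3)= A(0,2)–A(1,1)= A(0,3)–A(0,4)= A(0,3)–A(1,3)= A(0,3)–A(1,2)= A(0,4)–A(1,3)=  → 2/15 unlike.
Row 1: B(1,0)–A(1,1)≠ B(1,0)–A(2,0)≠ B(1,0)–A(2,1)≠ A(1,1)–A(1,2)= A(1,1)–A(2,1)= A(1,1)–B(2,2)≠ A(1,1)–A(2,0)= A(1,2)–A(1,3)= A(1,2)–B(2,2)≠ A(1,2)–A(2,3)= A(1,2)–A(2,1)= A(1,3)–A(2,3)= A(1,3)–B(2,2)≠  → 6/13 unlike.
Row 2: A(2,0)–A(2,1)= A(2,0)–B(3,1)≠ A(2,1)–B(2,2)≠ A(2,1)–B(3,1)≠ B(2,2)–A(2,3)≠ B(2,2)–B(3,1)= A(2,3)–A(3,4)=  → 4/7 unlike.
Total adjacent occupied pairs: 35; unlike-type pairs: 12.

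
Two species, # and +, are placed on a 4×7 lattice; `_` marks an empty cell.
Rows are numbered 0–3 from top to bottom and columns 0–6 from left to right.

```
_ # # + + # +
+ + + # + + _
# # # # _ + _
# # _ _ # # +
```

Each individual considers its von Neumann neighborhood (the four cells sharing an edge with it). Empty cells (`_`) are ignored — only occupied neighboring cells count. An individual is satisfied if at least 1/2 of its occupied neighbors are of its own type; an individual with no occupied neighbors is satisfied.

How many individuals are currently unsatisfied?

(0,1)# 1/2 ok
(0,2)# 1/3 unhappy
(0,3)+ 1/3 unhappy
(0,4)+ 2/3 ok
(0,5)# 0/3 unhappy
(0,6)+ 0/1 unhappy
(1,0)+ 1/2 ok
(1,1)+ 2/4 ok
(1,2)+ 1/4 unhappy
(1,3)# 1/4 unhappy
(1,4)+ 2/3 ok
(1,5)+ 2/3 ok
(2,0)# 2/3 ok
(2,1)# 3/4 ok
(2,2)# 2/3 ok
(2,3)# 2/2 ok
(2,5)+ 1/2 ok
(3,0)# 2/2 ok
(3,1)# 2/2 ok
(3,4)# 1/1 ok
(3,5)# 1/3 unhappy
(3,6)+ 0/1 unhappy
Unsatisfied: (0,2), (0,3), (0,5), (0,6), (1,2), (1,3), (3,5), (3,6) — 8 in total.

8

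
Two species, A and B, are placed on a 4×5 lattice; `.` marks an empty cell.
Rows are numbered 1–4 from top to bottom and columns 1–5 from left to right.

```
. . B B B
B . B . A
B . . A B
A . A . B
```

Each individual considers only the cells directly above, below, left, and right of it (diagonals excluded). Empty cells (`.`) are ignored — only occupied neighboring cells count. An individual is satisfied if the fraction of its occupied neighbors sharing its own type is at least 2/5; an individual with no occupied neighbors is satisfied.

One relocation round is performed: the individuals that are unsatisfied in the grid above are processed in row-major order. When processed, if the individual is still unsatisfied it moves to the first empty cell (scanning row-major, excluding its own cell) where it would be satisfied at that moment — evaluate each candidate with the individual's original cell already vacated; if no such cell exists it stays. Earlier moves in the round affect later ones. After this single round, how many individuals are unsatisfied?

Initially unsatisfied (in order): (2,5), (3,4), (3,5), (4,1).
  (2,5) → (3,3).
  (3,4): now satisfied by earlier moves; stays.
  (3,5): now satisfied by earlier moves; stays.
  (4,1) → (3,2).
Resulting grid:
. . B B B
B . B . .
B A A A B
. . A . B
All satisfied now.

0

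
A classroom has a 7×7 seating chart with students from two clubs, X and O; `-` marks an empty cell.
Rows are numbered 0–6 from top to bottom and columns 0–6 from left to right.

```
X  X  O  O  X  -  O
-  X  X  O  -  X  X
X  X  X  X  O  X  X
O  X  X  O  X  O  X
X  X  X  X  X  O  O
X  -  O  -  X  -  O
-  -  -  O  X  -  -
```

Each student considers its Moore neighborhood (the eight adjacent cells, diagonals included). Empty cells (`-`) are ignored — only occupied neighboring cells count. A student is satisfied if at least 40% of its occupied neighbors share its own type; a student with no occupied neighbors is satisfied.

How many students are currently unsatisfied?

7

(0,0)X 2/2 satisfied
(0,1)X 3/4 satisfied
(0,2)O 2/5 satisfied
(0,3)O 2/4 satisfied
(0,4)X 1/3 not
(0,6)O 0/2 not
(1,1)X 6/7 satisfied
(1,2)X 5/8 satisfied
(1,3)O 3/7 satisfied
(1,5)X 4/6 satisfied
(1,6)X 3/4 satisfied
(2,0)X 3/4 satisfied
(2,1)X 6/7 satisfied
(2,2)X 6/8 satisfied
(2,3)X 4/7 satisfied
(2,4)O 3/7 satisfied
(2,5)X 5/7 satisfied
(2,6)X 4/5 satisfied
(3,0)O 0/5 not
(3,1)X 7/8 satisfied
(3,2)X 7/8 satisfied
(3,3)O 1/8 not
(3,4)X 4/8 satisfied
(3,5)O 3/8 not
(3,6)X 2/5 satisfied
(4,0)X 3/4 satisfied
(4,1)X 5/7 satisfied
(4,2)X 4/6 satisfied
(4,3)X 5/7 satisfied
(4,4)X 3/6 satisfied
(4,5)O 3/7 satisfied
(4,6)O 3/4 satisfied
(5,0)X 2/2 satisfied
(5,2)O 1/4 not
(5,4)X 3/5 satisfied
(5,6)O 2/2 satisfied
(6,3)O 1/3 not
(6,4)X 1/2 satisfied
Unsatisfied: (0,4), (0,6), (3,0), (3,3), (3,5), (5,2), (6,3) — 7 in total.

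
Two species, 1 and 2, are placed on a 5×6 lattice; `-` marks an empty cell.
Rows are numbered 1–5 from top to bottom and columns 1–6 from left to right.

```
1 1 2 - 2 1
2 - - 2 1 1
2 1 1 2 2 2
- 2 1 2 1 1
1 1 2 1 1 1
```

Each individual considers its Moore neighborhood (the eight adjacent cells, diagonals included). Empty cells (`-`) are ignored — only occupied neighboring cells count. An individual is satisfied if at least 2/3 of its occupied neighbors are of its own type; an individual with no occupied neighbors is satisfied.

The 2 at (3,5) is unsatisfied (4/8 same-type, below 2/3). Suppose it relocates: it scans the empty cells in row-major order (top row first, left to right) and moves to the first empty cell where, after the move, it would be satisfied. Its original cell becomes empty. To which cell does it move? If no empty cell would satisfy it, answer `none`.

Vacating (3,5). Empty cells in order:
  (1,4): 3/4 same-type → satisfied — stop here.

(1,4)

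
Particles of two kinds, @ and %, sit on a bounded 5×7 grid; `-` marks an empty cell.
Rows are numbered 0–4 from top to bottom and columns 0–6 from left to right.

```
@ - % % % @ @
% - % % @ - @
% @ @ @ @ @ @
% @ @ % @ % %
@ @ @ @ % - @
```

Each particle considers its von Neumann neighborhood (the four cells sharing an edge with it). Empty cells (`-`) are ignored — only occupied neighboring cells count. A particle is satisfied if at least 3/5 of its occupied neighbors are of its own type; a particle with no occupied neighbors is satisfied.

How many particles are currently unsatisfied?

(0,0)@ 0/1 not
(0,2)% 2/2 satisfied
(0,3)% 3/3 satisfied
(0,4)% 1/3 not
(0,5)@ 1/2 not
(0,6)@ 2/2 satisfied
(1,0)% 1/2 not
(1,2)% 2/3 satisfied
(1,3)% 2/4 not
(1,4)@ 1/3 not
(1,6)@ 2/2 satisfied
(2,0)% 2/3 satisfied
(2,1)@ 2/3 satisfied
(2,2)@ 3/4 satisfied
(2,3)@ 2/4 not
(2,4)@ 4/4 satisfied
(2,5)@ 2/3 satisfied
(2,6)@ 2/3 satisfied
(3,0)% 1/3 not
(3,1)@ 3/4 satisfied
(3,2)@ 3/4 satisfied
(3,3)% 0/4 not
(3,4)@ 1/4 not
(3,5)% 1/3 not
(3,6)% 1/3 not
(4,0)@ 1/2 not
(4,1)@ 3/3 satisfied
(4,2)@ 3/3 satisfied
(4,3)@ 1/3 not
(4,4)% 0/2 not
(4,6)@ 0/1 not
Unsatisfied: (0,0), (0,4), (0,5), (1,0), (1,3), (1,4), (2,3), (3,0), (3,3), (3,4), (3,5), (3,6), (4,0), (4,3), (4,4), (4,6) — 16 in total.

16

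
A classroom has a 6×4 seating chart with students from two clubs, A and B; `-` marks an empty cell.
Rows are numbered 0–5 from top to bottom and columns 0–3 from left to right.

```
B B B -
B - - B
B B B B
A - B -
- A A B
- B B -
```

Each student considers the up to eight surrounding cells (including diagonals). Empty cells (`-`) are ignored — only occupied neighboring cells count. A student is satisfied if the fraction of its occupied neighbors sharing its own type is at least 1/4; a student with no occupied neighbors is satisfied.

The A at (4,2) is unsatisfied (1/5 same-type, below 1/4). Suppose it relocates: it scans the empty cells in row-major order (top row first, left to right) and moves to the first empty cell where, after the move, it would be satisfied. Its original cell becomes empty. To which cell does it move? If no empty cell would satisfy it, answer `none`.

(3,1)

Vacating (4,2). Empty cells in order:
  (0,3): 0/2 same-type → still unsatisfied.
  (1,1): 0/7 same-type → still unsatisfied.
  (1,2): 0/6 same-type → still unsatisfied.
  (3,1): 2/6 same-type → satisfied — stop here.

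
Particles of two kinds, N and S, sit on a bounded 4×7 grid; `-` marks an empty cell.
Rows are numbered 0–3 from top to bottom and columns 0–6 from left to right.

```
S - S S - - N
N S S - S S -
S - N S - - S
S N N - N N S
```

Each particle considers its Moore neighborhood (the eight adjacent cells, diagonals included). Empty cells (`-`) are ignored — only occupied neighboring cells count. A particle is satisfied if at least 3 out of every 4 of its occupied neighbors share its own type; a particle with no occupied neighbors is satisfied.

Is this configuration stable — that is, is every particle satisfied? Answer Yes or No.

Row 0: (0,0)S 1/2 not · (0,2)S 3/3 satisfied · (0,3)S 3/3 satisfied · (0,6)N 0/1 not
Row 1: (1,0)N 0/3 not · (1,1)S 4/6 not · (1,2)S 4/5 satisfied · (1,4)S 3/3 satisfied · (1,5)S 2/3 not
Row 2: (2,0)S 2/4 not · (2,2)N 2/5 not · (2,3)S 2/5 not · (2,6)S 2/3 not
Row 3: (3,0)S 1/2 not · (3,1)N 2/4 not · (3,2)N 2/3 not · (3,4)N 1/2 not · (3,5)N 1/3 not · (3,6)S 1/2 not
For instance (0,0) has only 1/2 same-type neighbors, below 3/4.

No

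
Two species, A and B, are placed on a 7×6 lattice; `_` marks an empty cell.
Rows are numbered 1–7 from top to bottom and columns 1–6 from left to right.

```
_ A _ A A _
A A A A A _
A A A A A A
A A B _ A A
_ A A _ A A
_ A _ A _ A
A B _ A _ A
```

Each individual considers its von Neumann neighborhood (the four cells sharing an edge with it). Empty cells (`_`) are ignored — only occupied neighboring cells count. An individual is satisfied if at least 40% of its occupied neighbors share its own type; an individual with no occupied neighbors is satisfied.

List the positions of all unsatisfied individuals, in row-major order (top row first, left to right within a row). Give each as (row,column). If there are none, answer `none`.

Row 1: (1,2)A 1/1 ✓ · (1,4)A 2/2 ✓ · (1,5)A 2/2 ✓
Row 2: (2,1)A 2/2 ✓ · (2,2)A 4/4 ✓ · (2,3)A 3/3 ✓ · (2,4)A 4/4 ✓ · (2,5)A 3/3 ✓
Row 3: (3,1)A 3/3 ✓ · (3,2)A 4/4 ✓ · (3,3)A 3/4 ✓ · (3,4)A 3/3 ✓ · (3,5)A 4/4 ✓ · (3,6)A 2/2 ✓
Row 4: (4,1)A 2/2 ✓ · (4,2)A 3/4 ✓ · (4,3)B 0/3 ✗ · (4,5)A 3/3 ✓ · (4,6)A 3/3 ✓
Row 5: (5,2)A 3/3 ✓ · (5,3)A 1/2 ✓ · (5,5)A 2/2 ✓ · (5,6)A 3/3 ✓
Row 6: (6,2)A 1/2 ✓ · (6,4)A 1/1 ✓ · (6,6)A 2/2 ✓
Row 7: (7,1)A 0/1 ✗ · (7,2)B 0/2 ✗ · (7,4)A 1/1 ✓ · (7,6)A 1/1 ✓

(4,3), (7,1), (7,2)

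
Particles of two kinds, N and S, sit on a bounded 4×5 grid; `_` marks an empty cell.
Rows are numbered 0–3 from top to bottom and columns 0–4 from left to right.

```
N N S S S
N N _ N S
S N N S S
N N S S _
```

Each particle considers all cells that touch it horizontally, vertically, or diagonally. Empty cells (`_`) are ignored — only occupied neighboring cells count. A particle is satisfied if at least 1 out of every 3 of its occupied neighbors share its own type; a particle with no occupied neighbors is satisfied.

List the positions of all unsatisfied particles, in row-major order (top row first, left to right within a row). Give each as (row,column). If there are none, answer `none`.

(0,0)N 3/3 satisfied
(0,1)N 3/4 satisfied
(0,2)S 1/4 not
(0,3)S 3/4 satisfied
(0,4)S 2/3 satisfied
(1,0)N 4/5 satisfied
(1,1)N 5/7 satisfied
(1,3)N 1/7 not
(1,4)S 4/5 satisfied
(2,0)S 0/5 not
(2,1)N 5/7 satisfied
(2,2)N 4/7 satisfied
(2,3)S 4/6 satisfied
(2,4)S 3/4 satisfied
(3,0)N 2/3 satisfied
(3,1)N 3/5 satisfied
(3,2)S 2/5 satisfied
(3,3)S 3/4 satisfied

(0,2), (1,3), (2,0)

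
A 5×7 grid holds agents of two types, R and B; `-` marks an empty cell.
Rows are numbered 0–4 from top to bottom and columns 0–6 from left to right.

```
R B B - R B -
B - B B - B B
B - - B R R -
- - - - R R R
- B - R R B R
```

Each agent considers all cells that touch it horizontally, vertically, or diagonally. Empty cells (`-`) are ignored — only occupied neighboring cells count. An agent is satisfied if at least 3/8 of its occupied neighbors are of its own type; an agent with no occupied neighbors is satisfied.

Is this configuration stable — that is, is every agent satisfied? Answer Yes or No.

(0,0)R 0/2 ✗
(0,1)B 3/4 ✓
(0,2)B 3/3 ✓
(0,4)R 0/3 ✗
(0,5)B 2/3 ✓
(1,0)B 2/3 ✓
(1,2)B 4/4 ✓
(1,3)B 3/5 ✓
(1,5)B 2/5 ✓
(1,6)B 2/3 ✓
(2,0)B 1/1 ✓
(2,3)B 2/4 ✓
(2,4)R 3/6 ✓
(2,5)R 4/6 ✓
(3,4)R 5/7 ✓
(3,5)R 6/7 ✓
(3,6)R 3/4 ✓
(4,1)B 0/0 ✓
(4,3)R 2/2 ✓
(4,4)R 3/4 ✓
(4,5)B 0/5 ✗
(4,6)R 2/3 ✓
For instance (0,0) has only 0/2 same-type neighbors, below 3/8.

No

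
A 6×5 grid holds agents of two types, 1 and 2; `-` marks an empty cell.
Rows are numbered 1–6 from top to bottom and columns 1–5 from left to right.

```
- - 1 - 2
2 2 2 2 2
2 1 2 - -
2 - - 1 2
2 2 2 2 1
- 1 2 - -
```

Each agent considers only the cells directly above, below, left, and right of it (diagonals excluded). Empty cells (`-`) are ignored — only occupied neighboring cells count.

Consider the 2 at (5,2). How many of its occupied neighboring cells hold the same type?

Occupied neighbors of (5,2): (6,2)=1, (5,1)=2, (5,3)=2.
Same type (2): 2 of 3.

2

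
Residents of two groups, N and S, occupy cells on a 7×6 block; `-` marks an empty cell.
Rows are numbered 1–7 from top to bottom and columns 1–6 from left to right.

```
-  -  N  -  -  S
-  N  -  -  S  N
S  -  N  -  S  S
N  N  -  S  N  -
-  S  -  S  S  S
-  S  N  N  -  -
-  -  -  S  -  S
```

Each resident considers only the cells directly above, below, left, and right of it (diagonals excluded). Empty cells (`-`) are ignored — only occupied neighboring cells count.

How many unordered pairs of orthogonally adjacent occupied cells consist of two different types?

11

Scan each occupied cell's neighbors to the right and below so each pair is counted once.
Row 1: S(1,6)–N(2,6)≠  → 1/1 unlike.
Row 2: S(2,5)–N(2,6)≠ S(2,5)–S(3,5)= N(2,6)–S(3,6)≠  → 2/3 unlike.
Row 3: S(3,1)–N(4,1)≠ S(3,5)–S(3,6)= S(3,5)–N(4,5)≠  → 2/3 unlike.
Row 4: N(4,1)–N(4,2)= N(4,2)–S(5,2)≠ S(4,4)–N(4,5)≠ S(4,4)–S(5,4)= N(4,5)–S(5,5)≠  → 3/5 unlike.
Row 5: S(5,2)–S(6,2)= S(5,4)–S(5,5)= S(5,4)–N(6,4)≠ S(5,5)–S(5,6)=  → 1/4 unlike.
Row 6: S(6,2)–N(6,3)≠ N(6,3)–N(6,4)= N(6,4)–S(7,4)≠  → 2/3 unlike.
Total adjacent occupied pairs: 19; unlike-type pairs: 11.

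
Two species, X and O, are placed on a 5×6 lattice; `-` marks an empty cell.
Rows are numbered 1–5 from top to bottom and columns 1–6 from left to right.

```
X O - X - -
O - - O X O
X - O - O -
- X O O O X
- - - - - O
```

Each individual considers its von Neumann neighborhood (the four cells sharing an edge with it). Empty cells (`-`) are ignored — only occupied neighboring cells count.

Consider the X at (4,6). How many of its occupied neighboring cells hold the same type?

Occupied neighbors of (4,6): (5,6)=O, (4,5)=O.
Same type (X): 0 of 2.

0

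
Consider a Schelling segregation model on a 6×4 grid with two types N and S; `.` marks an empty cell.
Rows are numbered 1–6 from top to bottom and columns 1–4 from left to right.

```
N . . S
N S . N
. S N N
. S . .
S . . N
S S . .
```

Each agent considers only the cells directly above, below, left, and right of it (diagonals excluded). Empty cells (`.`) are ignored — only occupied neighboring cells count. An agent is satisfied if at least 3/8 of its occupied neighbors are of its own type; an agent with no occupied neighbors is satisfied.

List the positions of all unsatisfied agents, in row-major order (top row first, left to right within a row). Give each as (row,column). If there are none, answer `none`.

(1,4)

Row 1: (1,1)N 1/1 ok · (1,4)S 0/1 unhappy
Row 2: (2,1)N 1/2 ok · (2,2)S 1/2 ok · (2,4)N 1/2 ok
Row 3: (3,2)S 2/3 ok · (3,3)N 1/2 ok · (3,4)N 2/2 ok
Row 4: (4,2)S 1/1 ok
Row 5: (5,1)S 1/1 ok · (5,4)N 0/0 ok
Row 6: (6,1)S 2/2 ok · (6,2)S 1/1 ok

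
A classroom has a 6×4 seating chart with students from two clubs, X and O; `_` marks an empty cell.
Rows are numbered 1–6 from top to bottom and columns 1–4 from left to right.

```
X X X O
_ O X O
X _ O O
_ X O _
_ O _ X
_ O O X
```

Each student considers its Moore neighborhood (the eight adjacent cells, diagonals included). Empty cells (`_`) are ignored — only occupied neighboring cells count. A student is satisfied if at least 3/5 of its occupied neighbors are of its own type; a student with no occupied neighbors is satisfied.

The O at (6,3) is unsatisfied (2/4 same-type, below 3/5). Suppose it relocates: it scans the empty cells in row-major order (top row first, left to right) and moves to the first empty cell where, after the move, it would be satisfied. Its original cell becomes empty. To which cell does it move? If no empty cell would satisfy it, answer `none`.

Vacating (6,3). Empty cells in order:
  (2,1): 1/4 same-type → still unsatisfied.
  (3,2): 3/6 same-type → still unsatisfied.
  (4,1): 1/3 same-type → still unsatisfied.
  (4,4): 3/4 same-type → satisfied — stop here.

(4,4)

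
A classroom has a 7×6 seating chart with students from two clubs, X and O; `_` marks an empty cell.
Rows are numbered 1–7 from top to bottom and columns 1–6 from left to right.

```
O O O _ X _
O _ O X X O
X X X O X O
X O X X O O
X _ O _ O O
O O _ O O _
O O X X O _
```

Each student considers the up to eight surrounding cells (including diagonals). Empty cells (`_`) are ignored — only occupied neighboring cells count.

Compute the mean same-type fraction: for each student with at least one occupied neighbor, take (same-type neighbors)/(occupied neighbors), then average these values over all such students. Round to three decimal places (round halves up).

0.598

Row 1: (1,1)O 2/2 · (1,2)O 4/4 · (1,3)O 2/3 · (1,5)X 2/3
Row 2: (2,1)O 2/4 · (2,3)O 3/6 · (2,4)X 4/7 · (2,5)X 3/6 · (2,6)O 1/4
Row 3: (3,1)X 2/4 · (3,2)X 4/7 · (3,3)X 4/7 · (3,4)O 2/8 · (3,5)X 3/8 · (3,6)O 3/5
Row 4: (4,1)X 3/4 · (4,2)O 1/7 · (4,3)X 3/6 · (4,4)X 3/7 · (4,5)O 5/7 · (4,6)O 4/5
Row 5: (5,1)X 1/4 · (5,3)O 3/5 · (5,5)O 5/6 · (5,6)O 4/4
Row 6: (6,1)O 3/4 · (6,2)O 4/6 · (6,4)O 4/6 · (6,5)O 4/5
Row 7: (7,1)O 3/3 · (7,2)O 3/4 · (7,3)X 1/4 · (7,4)X 1/4 · (7,5)O 2/3
Sum over 34 students: 2/2 + 4/4 + 2/3 + 2/3 + 2/4 + 3/6 + 4/7 + 3/6 + 1/4 + 2/4 + 4/7 + 4/7 + 2/8 + 3/8 + 3/5 + 3/4 + 1/7 + 3/6 + 3/7 + 5/7 + 4/5 + 1/4 + 3/5 + 5/6 + 4/4 + 3/4 + 4/6 + 4/6 + 4/5 + 3/3 + 3/4 + 1/4 + 1/4 + 2/3 = 2441/120; mean = 2441/120 ÷ 34 = 2441/4080 = 0.598284… → 0.598.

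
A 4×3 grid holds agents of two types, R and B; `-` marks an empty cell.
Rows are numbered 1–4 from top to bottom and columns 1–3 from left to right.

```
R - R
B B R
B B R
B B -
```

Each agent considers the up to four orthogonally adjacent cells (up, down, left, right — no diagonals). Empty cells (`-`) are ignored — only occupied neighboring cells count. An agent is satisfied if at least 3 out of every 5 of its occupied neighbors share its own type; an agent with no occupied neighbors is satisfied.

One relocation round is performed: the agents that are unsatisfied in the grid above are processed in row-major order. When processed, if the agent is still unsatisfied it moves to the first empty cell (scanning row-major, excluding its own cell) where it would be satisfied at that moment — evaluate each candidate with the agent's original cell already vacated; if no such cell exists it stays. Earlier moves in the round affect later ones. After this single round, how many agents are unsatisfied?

Initially unsatisfied (in order): (1,1), (3,3).
  (1,1): no empty cell satisfies it; stays.
  (3,3) → (1,2).
Resulting grid:
R R R
B B R
B B -
B B -
Unsatisfied now: (1,1), (2,2), (2,3).

3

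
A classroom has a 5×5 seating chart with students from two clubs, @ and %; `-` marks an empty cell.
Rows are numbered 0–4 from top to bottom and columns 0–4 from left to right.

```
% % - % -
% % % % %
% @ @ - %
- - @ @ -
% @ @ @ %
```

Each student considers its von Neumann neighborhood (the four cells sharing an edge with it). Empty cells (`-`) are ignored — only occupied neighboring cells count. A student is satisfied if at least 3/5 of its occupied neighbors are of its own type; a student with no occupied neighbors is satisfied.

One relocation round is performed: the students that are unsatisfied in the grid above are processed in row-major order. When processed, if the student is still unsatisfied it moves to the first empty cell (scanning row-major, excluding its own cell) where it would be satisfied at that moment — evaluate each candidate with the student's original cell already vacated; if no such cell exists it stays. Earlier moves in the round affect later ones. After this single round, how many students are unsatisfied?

Initially unsatisfied (in order): (2,0), (2,1), (4,0), (4,1), (4,4).
  (2,0) → (0,2).
  (2,1) → (3,1).
  (4,0) → (0,4).
  (4,1): now satisfied by earlier moves; stays.
  (4,4) → (2,0).
Resulting grid:
% % % % %
% % % % %
% - @ - %
- @ @ @ -
- @ @ @ -
Unsatisfied now: (2,2).

1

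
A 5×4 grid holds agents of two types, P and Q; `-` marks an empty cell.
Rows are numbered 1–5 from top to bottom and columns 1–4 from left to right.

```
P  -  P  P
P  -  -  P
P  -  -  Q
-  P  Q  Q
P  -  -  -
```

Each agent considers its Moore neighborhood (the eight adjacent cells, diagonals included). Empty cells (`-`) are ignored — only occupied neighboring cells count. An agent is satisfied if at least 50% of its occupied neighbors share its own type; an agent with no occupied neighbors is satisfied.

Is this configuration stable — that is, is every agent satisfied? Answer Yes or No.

Yes

(1,1)P 1/1 ✓
(1,3)P 2/2 ✓
(1,4)P 2/2 ✓
(2,1)P 2/2 ✓
(2,4)P 2/3 ✓
(3,1)P 2/2 ✓
(3,4)Q 2/3 ✓
(4,2)P 2/3 ✓
(4,3)Q 2/3 ✓
(4,4)Q 2/2 ✓
(5,1)P 1/1 ✓
All meet the threshold, so the configuration is stable.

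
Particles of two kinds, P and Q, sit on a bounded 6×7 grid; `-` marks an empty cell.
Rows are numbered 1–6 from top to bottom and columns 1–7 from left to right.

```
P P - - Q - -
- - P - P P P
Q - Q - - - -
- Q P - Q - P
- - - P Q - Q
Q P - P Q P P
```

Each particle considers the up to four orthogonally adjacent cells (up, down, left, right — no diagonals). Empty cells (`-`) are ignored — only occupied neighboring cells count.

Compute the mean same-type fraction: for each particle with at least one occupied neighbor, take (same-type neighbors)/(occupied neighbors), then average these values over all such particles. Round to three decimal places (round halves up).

Row 1: (1,1)P 1/1 · (1,2)P 1/1 · (1,5)Q 0/1
Row 2: (2,3)P 0/1 · (2,5)P 1/2 · (2,6)P 2/2 · (2,7)P 1/1
Row 3: (3,1)Q — no occupied neighbors · (3,3)Q 0/2
Row 4: (4,2)Q 0/1 · (4,3)P 0/2 · (4,5)Q 1/1 · (4,7)P 0/1
Row 5: (5,4)P 1/2 · (5,5)Q 2/3 · (5,7)Q 0/2
Row 6: (6,1)Q 0/1 · (6,2)P 0/1 · (6,4)P 1/2 · (6,5)Q 1/3 · (6,6)P 1/2 · (6,7)P 1/2
Sum over 21 particles: 1/1 + 1/1 + 0/1 + 0/1 + 1/2 + 2/2 + 1/1 + 0/2 + 0/1 + 0/2 + 1/1 + 0/1 + 1/2 + 2/3 + 0/2 + 0/1 + 0/1 + 1/2 + 1/3 + 1/2 + 1/2 = 17/2; mean = 17/2 ÷ 21 = 17/42 = 0.404761… → 0.405.

0.405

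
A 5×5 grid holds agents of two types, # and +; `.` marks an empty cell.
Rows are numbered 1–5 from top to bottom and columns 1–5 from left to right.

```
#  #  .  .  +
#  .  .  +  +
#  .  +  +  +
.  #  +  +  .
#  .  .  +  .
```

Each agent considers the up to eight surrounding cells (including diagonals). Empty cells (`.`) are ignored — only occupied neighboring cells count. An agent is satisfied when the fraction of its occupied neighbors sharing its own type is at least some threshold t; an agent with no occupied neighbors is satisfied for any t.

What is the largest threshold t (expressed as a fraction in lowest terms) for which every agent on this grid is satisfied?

1/2

(1,1)# 2/2
(1,2)# 2/2
(1,5)+ 2/2
(2,1)# 3/3
(2,4)+ 5/5
(2,5)+ 4/4
(3,1)# 2/2
(3,3)+ 4/5
(3,4)+ 6/6
(3,5)+ 4/4
(4,2)# 2/4
(4,3)+ 4/5
(4,4)+ 5/5
(5,1)# 1/1
(5,4)+ 2/2
The smallest same-type fraction is 2/4 at (4,2), which reduces to 1/2. Any threshold above that leaves this agent unsatisfied.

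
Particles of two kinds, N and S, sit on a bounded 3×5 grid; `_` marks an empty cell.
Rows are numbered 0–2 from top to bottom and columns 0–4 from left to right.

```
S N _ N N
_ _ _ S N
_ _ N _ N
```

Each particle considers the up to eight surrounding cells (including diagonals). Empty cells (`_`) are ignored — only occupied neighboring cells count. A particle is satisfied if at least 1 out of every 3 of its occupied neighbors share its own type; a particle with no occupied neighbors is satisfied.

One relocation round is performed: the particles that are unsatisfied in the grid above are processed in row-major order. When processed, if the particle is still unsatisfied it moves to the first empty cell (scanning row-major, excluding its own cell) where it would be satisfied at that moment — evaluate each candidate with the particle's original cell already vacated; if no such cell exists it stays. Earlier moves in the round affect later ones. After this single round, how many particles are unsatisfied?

1

Initially unsatisfied (in order): (0,0), (0,1), (1,3), (2,2).
  (0,0) → (0,2).
  (0,1) → (0,0).
  (1,3) → (0,1).
  (2,2): now satisfied by earlier moves; stays.
Resulting grid:
N S S N N
_ _ _ _ N
_ _ N _ N
Unsatisfied now: (0,0).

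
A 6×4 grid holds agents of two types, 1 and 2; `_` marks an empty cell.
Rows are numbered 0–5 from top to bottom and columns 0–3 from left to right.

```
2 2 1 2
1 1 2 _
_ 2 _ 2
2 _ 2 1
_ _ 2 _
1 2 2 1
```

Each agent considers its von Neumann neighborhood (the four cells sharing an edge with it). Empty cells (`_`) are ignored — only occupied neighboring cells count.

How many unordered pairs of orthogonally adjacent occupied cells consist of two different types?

Scan each occupied cell's neighbors to the right and below so each pair is counted once.
Row 0: 2(0,0)–2(0,1)= 2(0,0)–1(1,0)≠ 2(0,1)–1(0,2)≠ 2(0,1)–1(1,1)≠ 1(0,2)–2(0,3)≠ 1(0,2)–2(1,2)≠  → 5/6 unlike.
Row 1: 1(1,0)–1(1,1)= 1(1,1)–2(1,2)≠ 1(1,1)–2(2,1)≠  → 2/3 unlike.
Row 2: 2(2,3)–1(3,3)≠  → 1/1 unlike.
Row 3: 2(3,2)–1(3,3)≠ 2(3,2)–2(4,2)=  → 1/2 unlike.
Row 4: 2(4,2)–2(5,2)=  → 0/1 unlike.
Row 5: 1(5,0)–2(5,1)≠ 2(5,1)–2(5,2)= 2(5,2)–1(5,3)≠  → 2/3 unlike.
Total adjacent occupied pairs: 16; unlike-type pairs: 11.

11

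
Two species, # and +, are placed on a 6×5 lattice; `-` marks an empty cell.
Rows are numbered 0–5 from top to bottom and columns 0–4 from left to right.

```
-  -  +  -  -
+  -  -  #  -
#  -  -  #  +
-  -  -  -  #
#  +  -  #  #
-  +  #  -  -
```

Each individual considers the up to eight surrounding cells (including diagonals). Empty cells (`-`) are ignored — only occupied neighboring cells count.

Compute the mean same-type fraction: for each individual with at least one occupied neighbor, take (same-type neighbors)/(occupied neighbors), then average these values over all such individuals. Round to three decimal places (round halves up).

Row 0: (0,2)+ 0/1
Row 1: (1,0)+ 0/1 · (1,3)# 1/3
Row 2: (2,0)# 0/1 · (2,3)# 2/3 · (2,4)+ 0/3
Row 3: (3,4)# 3/4
Row 4: (4,0)# 0/2 · (4,1)+ 1/3 · (4,3)# 3/3 · (4,4)# 2/2
Row 5: (5,1)+ 1/3 · (5,2)# 1/3
Sum over 13 individuals: 0/1 + 0/1 + 1/3 + 0/1 + 2/3 + 0/3 + 3/4 + 0/2 + 1/3 + 3/3 + 2/2 + 1/3 + 1/3 = 19/4; mean = 19/4 ÷ 13 = 19/52 = 0.365384… → 0.365.

0.365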